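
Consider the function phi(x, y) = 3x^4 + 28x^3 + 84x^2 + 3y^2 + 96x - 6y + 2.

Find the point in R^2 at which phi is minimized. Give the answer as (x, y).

phi(x,y) separates as P(x) + Q(y) + 2, so its minimum is min P + min Q + 2.
P'(x) = 12(x + 1)(x + 2)(x + 4) vanishes at x ∈ {-4, -2, -1}; Q'(y) = 6y - 6 vanishes at y ∈ {1}.
Local minima of P (where P''>0): P(-4)=-64, P(-1)=-37. Local minima of Q: Q(1)=-3.
So the global minimum of phi is P(-4) + Q(1) + 2 = -64 − 3 + 2 = -65, attained at (-4, 1).

(-4, 1)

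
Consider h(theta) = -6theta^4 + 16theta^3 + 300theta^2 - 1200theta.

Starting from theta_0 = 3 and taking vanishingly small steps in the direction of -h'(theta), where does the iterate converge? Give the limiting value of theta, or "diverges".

h'(theta) = -24(theta - 5)(theta - 2)(theta + 5), so h'(3) = 384.
Gradient descent moves in the -h' direction, i.e. theta is decreasing.
The nearest critical point in that direction is theta = 2, where h'' = 504 > 0 (a local minimum). The iterate converges there.

2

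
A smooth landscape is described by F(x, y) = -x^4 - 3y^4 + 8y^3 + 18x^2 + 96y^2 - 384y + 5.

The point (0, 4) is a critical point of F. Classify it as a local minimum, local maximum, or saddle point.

The mixed partial ∂²F/∂x∂y is 0, so the Hessian at any point is diag(F_xx, F_yy) = diag(12(-x^2 + 3), 12(-3y^2 + 4y + 16)).
At (0, 4): H = diag(36, -192).
The eigenvalues have opposite signs, so H is indefinite: a saddle point.

saddle point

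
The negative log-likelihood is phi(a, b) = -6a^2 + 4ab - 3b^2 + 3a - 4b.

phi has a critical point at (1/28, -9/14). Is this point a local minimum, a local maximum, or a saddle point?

local maximum

The Hessian of phi is constant: H = [[-12, 4], [4, -6]].
det(H) = (-12)·(-6) − 4² = 56.
det(H) > 0 and tr(H) = -18 < 0, so H is negative definite and the point is a local maximum.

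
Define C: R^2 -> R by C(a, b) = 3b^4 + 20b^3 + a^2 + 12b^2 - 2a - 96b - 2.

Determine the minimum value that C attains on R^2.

C(a,b) separates as P(a) + Q(b) − 2, so its minimum is min P + min Q − 2.
P'(a) = 2a - 2 vanishes at a ∈ {1}; Q'(b) = 12(b - 1)(b + 2)(b + 4) vanishes at b ∈ {-4, -2, 1}.
Local minima of P (where P''>0): P(1)=-1. Local minima of Q: Q(-4)=64, Q(1)=-61.
So the global minimum of C is P(1) + Q(1) − 2 = -1 − 61 − 2 = -64, attained at (1, 1).

-64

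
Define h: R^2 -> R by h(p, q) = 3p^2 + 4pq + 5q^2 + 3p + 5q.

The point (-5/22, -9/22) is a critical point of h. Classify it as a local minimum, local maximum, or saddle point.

local minimum

The Hessian of h is constant: H = [[6, 4], [4, 10]].
det(H) = 6·10 − 4² = 44.
det(H) > 0 and tr(H) = 16 > 0, so H is positive definite and the point is a local minimum.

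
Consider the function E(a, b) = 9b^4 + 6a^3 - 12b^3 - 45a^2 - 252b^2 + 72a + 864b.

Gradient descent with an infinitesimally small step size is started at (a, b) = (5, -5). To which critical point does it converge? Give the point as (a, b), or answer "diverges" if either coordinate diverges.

E is separable, so gradient descent decouples: a follows -∂E/∂a, b follows -∂E/∂b.
∂E/∂a = 18(a - 4)(a - 1); at a=5 this is 72, so a decreases.
∂E/∂b = 36(b - 3)(b - 2)(b + 4); at b=-5 this is -2016, so b increases.
a converges to its nearest critical value 4 (a local min of the a-part); b converges to -4. The iterate converges to (4, -4).

(4, -4)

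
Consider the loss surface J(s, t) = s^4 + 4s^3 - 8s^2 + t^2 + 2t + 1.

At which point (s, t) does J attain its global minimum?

J(s,t) separates as P(s) + Q(t) + 1, so its minimum is min P + min Q + 1.
P'(s) = 4s(s - 1)(s + 4) vanishes at s ∈ {-4, 0, 1}; Q'(t) = 2(t + 1) vanishes at t ∈ {-1}.
Local minima of P (where P''>0): P(-4)=-128, P(1)=-3. Local minima of Q: Q(-1)=-1.
So the global minimum of J is P(-4) + Q(-1) + 1 = -128 − 1 + 1 = -128, attained at (-4, -1).

(-4, -1)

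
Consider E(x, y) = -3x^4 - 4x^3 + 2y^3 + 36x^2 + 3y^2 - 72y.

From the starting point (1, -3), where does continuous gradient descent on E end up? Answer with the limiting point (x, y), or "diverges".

E is separable, so gradient descent decouples: x follows -∂E/∂x, y follows -∂E/∂y.
∂E/∂x = -12x(x - 2)(x + 3); at x=1 this is 48, so x decreases.
∂E/∂y = 6(y - 3)(y + 4); at y=-3 this is -36, so y increases.
x converges to its nearest critical value 0 (a local min of the x-part); y converges to 3. The iterate converges to (0, 3).

(0, 3)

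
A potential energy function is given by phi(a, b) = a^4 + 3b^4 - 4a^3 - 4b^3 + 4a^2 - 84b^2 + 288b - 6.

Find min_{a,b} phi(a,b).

phi(a,b) separates as P(a) + Q(b) − 6, so its minimum is min P + min Q − 6.
P'(a) = 4a(a - 2)(a - 1) vanishes at a ∈ {0, 1, 2}; Q'(b) = 12(b - 3)(b - 2)(b + 4) vanishes at b ∈ {-4, 2, 3}.
Local minima of P (where P''>0): P(0)=0, P(2)=0. Local minima of Q: Q(-4)=-1472, Q(3)=243.
So the global minimum of phi is P(0) + Q(-4) − 6 = 0 − 1472 − 6 = -1478, attained at (0, -4).

-1478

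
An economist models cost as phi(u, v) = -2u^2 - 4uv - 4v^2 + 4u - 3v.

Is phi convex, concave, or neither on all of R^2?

concave

phi is quadratic, so its Hessian is the constant matrix H = [[-4, -4], [-4, -8]].
det(H) = 16, tr(H) = -12.
det(H) > 0 and tr(H) < 0, so H is negative definite everywhere: concave.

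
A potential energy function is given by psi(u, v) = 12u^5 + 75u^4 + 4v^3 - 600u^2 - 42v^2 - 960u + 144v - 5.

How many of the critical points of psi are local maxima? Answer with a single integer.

psi separates as a function of u plus a function of v, so ∇psi=0 decouples.
∂psi/∂u = 60(u - 2)(u + 1)(u + 2)(u + 4) = 0 at u ∈ {-4, -2, -1, 2}; ∂psi/∂v = 12(v - 4)(v - 3) = 0 at v ∈ {3, 4}.
The Hessian is diagonal: diag(psi_uu, psi_vv). Second derivatives: psi_uu(-4)=-2160, psi_uu(-2)=480, psi_uu(-1)=-540, psi_uu(2)=4320; psi_vv(3)=-12, psi_vv(4)=12.
Local maxima occur where both diagonal entries negative: (-4, 3), (-1, 3). Count: 2.

2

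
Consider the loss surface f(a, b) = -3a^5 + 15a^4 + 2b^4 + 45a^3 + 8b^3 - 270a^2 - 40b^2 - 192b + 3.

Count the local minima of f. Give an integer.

f separates as a function of a plus a function of b, so ∇f=0 decouples.
∂f/∂a = -15a(a - 4)(a - 3)(a + 3) = 0 at a ∈ {-3, 0, 3, 4}; ∂f/∂b = 8(b - 3)(b + 2)(b + 4) = 0 at b ∈ {-4, -2, 3}.
The Hessian is diagonal: diag(f_aa, f_bb). Second derivatives: f_aa(-3)=1890, f_aa(0)=-540, f_aa(3)=270, f_aa(4)=-420; f_bb(-4)=112, f_bb(-2)=-80, f_bb(3)=280.
Local minima occur where both diagonal entries positive: (-3, -4), (-3, 3), (3, -4), (3, 3). Count: 4.

4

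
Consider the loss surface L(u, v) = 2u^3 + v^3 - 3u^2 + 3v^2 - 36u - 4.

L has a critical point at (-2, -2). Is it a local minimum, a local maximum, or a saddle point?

The mixed partial ∂²L/∂u∂v is 0, so the Hessian at any point is diag(L_uu, L_vv) = diag(6(2u - 1), 6(v + 1)).
At (-2, -2): H = diag(-30, -6).
Both eigenvalues are negative, so H is negative definite: a local maximum.

local maximum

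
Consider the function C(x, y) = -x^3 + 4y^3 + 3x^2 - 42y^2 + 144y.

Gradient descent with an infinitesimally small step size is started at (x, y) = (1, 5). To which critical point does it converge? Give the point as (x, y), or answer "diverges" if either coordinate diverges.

C is separable, so gradient descent decouples: x follows -∂C/∂x, y follows -∂C/∂y.
∂C/∂x = -3x(x - 2); at x=1 this is 3, so x decreases.
∂C/∂y = 12(y - 4)(y - 3); at y=5 this is 24, so y decreases.
x converges to its nearest critical value 0 (a local min of the x-part); y converges to 4. The iterate converges to (0, 4).

(0, 4)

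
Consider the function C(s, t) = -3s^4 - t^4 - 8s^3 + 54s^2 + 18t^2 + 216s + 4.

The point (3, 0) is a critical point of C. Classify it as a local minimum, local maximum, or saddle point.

The mixed partial ∂²C/∂s∂t is 0, so the Hessian at any point is diag(C_ss, C_tt) = diag(12(-3s^2 - 4s + 9), 12(-t^2 + 3)).
At (3, 0): H = diag(-360, 36).
The eigenvalues have opposite signs, so H is indefinite: a saddle point.

saddle point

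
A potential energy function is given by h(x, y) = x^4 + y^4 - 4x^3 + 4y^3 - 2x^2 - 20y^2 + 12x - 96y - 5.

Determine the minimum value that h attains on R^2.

-293

h(x,y) separates as P(x) + Q(y) − 5, so its minimum is min P + min Q − 5.
P'(x) = 4(x - 3)(x - 1)(x + 1) vanishes at x ∈ {-1, 1, 3}; Q'(y) = 4(y - 3)(y + 2)(y + 4) vanishes at y ∈ {-4, -2, 3}.
Local minima of P (where P''>0): P(-1)=-9, P(3)=-9. Local minima of Q: Q(-4)=64, Q(3)=-279.
So the global minimum of h is P(-1) + Q(3) − 5 = -9 − 279 − 5 = -293, attained at (-1, 3).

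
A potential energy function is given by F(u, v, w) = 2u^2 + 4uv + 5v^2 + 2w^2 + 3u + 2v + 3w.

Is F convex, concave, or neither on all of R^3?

convex

F is quadratic, so its Hessian is the constant matrix H = [[4, 4, 0], [4, 10, 0], [0, 0, 4]].
Leading principal minors: 4, 24, 96.
All positive ⇒ H ≻ 0 ⇒ convex.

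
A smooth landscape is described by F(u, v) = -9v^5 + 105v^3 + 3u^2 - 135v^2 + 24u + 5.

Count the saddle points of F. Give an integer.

2

F separates as a function of u plus a function of v, so ∇F=0 decouples.
∂F/∂u = 6(u + 4) = 0 at u ∈ {-4}; ∂F/∂v = -45v(v - 2)(v - 1)(v + 3) = 0 at v ∈ {-3, 0, 1, 2}.
The Hessian is diagonal: diag(F_uu, F_vv). Second derivatives: F_uu(-4)=6; F_vv(-3)=2700, F_vv(0)=-270, F_vv(1)=180, F_vv(2)=-450.
Saddle points occur where the two diagonal entries have opposite signs: (-4, 0), (-4, 2). Count: 2.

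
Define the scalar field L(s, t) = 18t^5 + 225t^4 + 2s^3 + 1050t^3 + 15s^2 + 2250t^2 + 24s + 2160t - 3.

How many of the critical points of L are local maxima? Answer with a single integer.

2

L separates as a function of s plus a function of t, so ∇L=0 decouples.
∂L/∂s = 6(s + 1)(s + 4) = 0 at s ∈ {-4, -1}; ∂L/∂t = 90(t + 1)(t + 2)(t + 3)(t + 4) = 0 at t ∈ {-4, -3, -2, -1}.
The Hessian is diagonal: diag(L_ss, L_tt). Second derivatives: L_ss(-4)=-18, L_ss(-1)=18; L_tt(-4)=-540, L_tt(-3)=180, L_tt(-2)=-180, L_tt(-1)=540.
Local maxima occur where both diagonal entries negative: (-4, -4), (-4, -2). Count: 2.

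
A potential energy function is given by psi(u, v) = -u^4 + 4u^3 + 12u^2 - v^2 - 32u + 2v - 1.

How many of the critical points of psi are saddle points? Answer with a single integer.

psi separates as a function of u plus a function of v, so ∇psi=0 decouples.
∂psi/∂u = -4(u - 4)(u - 1)(u + 2) = 0 at u ∈ {-2, 1, 4}; ∂psi/∂v = -2(v - 1) = 0 at v ∈ {1}.
The Hessian is diagonal: diag(psi_uu, psi_vv). Second derivatives: psi_uu(-2)=-72, psi_uu(1)=36, psi_uu(4)=-72; psi_vv(1)=-2.
Saddle points occur where the two diagonal entries have opposite signs: (1, 1). Count: 1.

1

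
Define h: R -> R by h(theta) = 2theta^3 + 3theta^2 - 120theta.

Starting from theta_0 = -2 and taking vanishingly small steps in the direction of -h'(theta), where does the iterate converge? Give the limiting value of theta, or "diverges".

4

h'(theta) = 6(theta - 4)(theta + 5), so h'(-2) = -108.
Gradient descent moves in the -h' direction, i.e. theta is increasing.
The nearest critical point in that direction is theta = 4, where h'' = 54 > 0 (a local minimum). The iterate converges there.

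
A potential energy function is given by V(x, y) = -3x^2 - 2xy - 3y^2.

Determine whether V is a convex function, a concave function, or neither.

concave

V is quadratic, so its Hessian is the constant matrix H = [[-6, -2], [-2, -6]].
det(H) = 32, tr(H) = -12.
det(H) > 0 and tr(H) < 0, so H is negative definite everywhere: concave.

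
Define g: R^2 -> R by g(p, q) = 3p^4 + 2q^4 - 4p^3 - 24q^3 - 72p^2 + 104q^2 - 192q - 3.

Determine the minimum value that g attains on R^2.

g(p,q) separates as A(p) + B(q) − 3, so its minimum is min A + min B − 3.
A'(p) = 12p(p - 4)(p + 3) vanishes at p ∈ {-3, 0, 4}; B'(q) = 8(q - 4)(q - 3)(q - 2) vanishes at q ∈ {2, 3, 4}.
Local minima of A (where A''>0): A(-3)=-297, A(4)=-640. Local minima of B: B(2)=-128, B(4)=-128.
So the global minimum of g is A(4) + B(2) − 3 = -640 − 128 − 3 = -771, attained at (4, 2).

-771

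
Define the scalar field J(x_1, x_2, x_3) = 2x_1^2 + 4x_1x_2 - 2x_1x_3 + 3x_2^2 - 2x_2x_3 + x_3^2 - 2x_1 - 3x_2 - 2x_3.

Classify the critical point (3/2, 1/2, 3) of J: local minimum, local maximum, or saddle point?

The Hessian is constant: H = [[4, 4, -2], [4, 6, -2], [-2, -2, 2]].
Leading principal minors: Δ₁ = 4, Δ₂ = 8, Δ₃ = 8.
All leading minors are positive, so H is positive definite: a local minimum.

local minimum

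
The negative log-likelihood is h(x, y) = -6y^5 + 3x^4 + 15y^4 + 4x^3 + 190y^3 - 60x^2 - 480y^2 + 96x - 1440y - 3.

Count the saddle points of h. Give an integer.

6

h separates as a function of x plus a function of y, so ∇h=0 decouples.
∂h/∂x = 12(x - 2)(x - 1)(x + 4) = 0 at x ∈ {-4, 1, 2}; ∂h/∂y = -30(y - 4)(y - 3)(y + 1)(y + 4) = 0 at y ∈ {-4, -1, 3, 4}.
The Hessian is diagonal: diag(h_xx, h_yy). Second derivatives: h_xx(-4)=360, h_xx(1)=-60, h_xx(2)=72; h_yy(-4)=5040, h_yy(-1)=-1800, h_yy(3)=840, h_yy(4)=-1200.
Saddle points occur where the two diagonal entries have opposite signs: (-4, -1), (-4, 4), (1, -4), (1, 3), (2, -1), (2, 4). Count: 6.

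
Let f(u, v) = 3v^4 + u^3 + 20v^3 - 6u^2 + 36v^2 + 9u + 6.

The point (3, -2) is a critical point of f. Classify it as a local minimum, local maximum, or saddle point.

The mixed partial ∂²f/∂u∂v is 0, so the Hessian at any point is diag(f_uu, f_vv) = diag(6(u - 2), 12(3v^2 + 10v + 6)).
At (3, -2): H = diag(6, -24).
The eigenvalues have opposite signs, so H is indefinite: a saddle point.

saddle point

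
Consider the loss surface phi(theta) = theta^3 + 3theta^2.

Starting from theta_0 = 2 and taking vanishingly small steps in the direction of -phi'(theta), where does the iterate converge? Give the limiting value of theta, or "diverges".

phi'(theta) = 3theta(theta + 2), so phi'(2) = 24.
Gradient descent moves in the -phi' direction, i.e. theta is decreasing.
The nearest critical point in that direction is theta = 0, where phi'' = 6 > 0 (a local minimum). The iterate converges there.

0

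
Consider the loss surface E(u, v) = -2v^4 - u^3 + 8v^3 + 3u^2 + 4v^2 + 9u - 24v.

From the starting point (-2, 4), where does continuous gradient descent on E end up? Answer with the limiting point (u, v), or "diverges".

E is separable, so gradient descent decouples: u follows -∂E/∂u, v follows -∂E/∂v.
∂E/∂u = -3(u - 3)(u + 1); at u=-2 this is -15, so u increases.
∂E/∂v = -8(v - 3)(v - 1)(v + 1); at v=4 this is -120, so v increases.
The v-coordinate has no critical point in that direction and runs off to infinity.

diverges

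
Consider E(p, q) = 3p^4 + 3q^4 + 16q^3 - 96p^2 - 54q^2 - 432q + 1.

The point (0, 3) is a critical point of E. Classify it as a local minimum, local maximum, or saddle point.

saddle point

The mixed partial ∂²E/∂p∂q is 0, so the Hessian at any point is diag(E_pp, E_qq) = diag(12(3p^2 - 16), 12(3q^2 + 8q - 9)).
At (0, 3): H = diag(-192, 504).
The eigenvalues have opposite signs, so H is indefinite: a saddle point.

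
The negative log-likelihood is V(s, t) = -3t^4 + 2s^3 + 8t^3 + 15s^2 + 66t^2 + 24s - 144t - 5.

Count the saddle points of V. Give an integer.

V separates as a function of s plus a function of t, so ∇V=0 decouples.
∂V/∂s = 6(s + 1)(s + 4) = 0 at s ∈ {-4, -1}; ∂V/∂t = -12(t - 4)(t - 1)(t + 3) = 0 at t ∈ {-3, 1, 4}.
The Hessian is diagonal: diag(V_ss, V_tt). Second derivatives: V_ss(-4)=-18, V_ss(-1)=18; V_tt(-3)=-336, V_tt(1)=144, V_tt(4)=-252.
Saddle points occur where the two diagonal entries have opposite signs: (-4, 1), (-1, -3), (-1, 4). Count: 3.

3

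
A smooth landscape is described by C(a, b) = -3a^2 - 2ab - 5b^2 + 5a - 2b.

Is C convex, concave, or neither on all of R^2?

concave

C is quadratic, so its Hessian is the constant matrix H = [[-6, -2], [-2, -10]].
det(H) = 56, tr(H) = -16.
det(H) > 0 and tr(H) < 0, so H is negative definite everywhere: concave.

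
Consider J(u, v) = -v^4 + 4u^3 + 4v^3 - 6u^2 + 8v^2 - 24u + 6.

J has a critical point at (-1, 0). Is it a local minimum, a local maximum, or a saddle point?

saddle point

The mixed partial ∂²J/∂u∂v is 0, so the Hessian at any point is diag(J_uu, J_vv) = diag(12(2u - 1), 4(-3v^2 + 6v + 4)).
At (-1, 0): H = diag(-36, 16).
The eigenvalues have opposite signs, so H is indefinite: a saddle point.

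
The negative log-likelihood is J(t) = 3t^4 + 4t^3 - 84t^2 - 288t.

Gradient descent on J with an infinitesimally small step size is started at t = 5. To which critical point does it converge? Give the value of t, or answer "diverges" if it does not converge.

4

J'(t) = 12(t - 4)(t + 2)(t + 3), so J'(5) = 672.
Gradient descent moves in the -J' direction, i.e. t is decreasing.
The nearest critical point in that direction is t = 4, where J'' = 504 > 0 (a local minimum). The iterate converges there.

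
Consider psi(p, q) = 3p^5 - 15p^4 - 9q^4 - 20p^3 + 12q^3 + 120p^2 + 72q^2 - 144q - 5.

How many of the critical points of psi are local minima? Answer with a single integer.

2

psi separates as a function of p plus a function of q, so ∇psi=0 decouples.
∂psi/∂p = 15p(p - 4)(p - 2)(p + 2) = 0 at p ∈ {-2, 0, 2, 4}; ∂psi/∂q = -36(q - 2)(q - 1)(q + 2) = 0 at q ∈ {-2, 1, 2}.
The Hessian is diagonal: diag(psi_pp, psi_qq). Second derivatives: psi_pp(-2)=-720, psi_pp(0)=240, psi_pp(2)=-240, psi_pp(4)=720; psi_qq(-2)=-432, psi_qq(1)=108, psi_qq(2)=-144.
Local minima occur where both diagonal entries positive: (0, 1), (4, 1). Count: 2.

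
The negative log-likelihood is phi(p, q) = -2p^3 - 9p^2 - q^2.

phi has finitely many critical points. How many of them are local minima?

0

phi separates as a function of p plus a function of q, so ∇phi=0 decouples.
∂phi/∂p = -6p(p + 3) = 0 at p ∈ {-3, 0}; ∂phi/∂q = -2q = 0 at q ∈ {0}.
The Hessian is diagonal: diag(phi_pp, phi_qq). Second derivatives: phi_pp(-3)=18, phi_pp(0)=-18; phi_qq(0)=-2.
Local minima occur where both diagonal entries positive: none. Count: 0.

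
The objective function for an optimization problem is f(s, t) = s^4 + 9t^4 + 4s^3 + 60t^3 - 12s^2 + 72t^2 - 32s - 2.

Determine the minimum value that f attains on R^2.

f(s,t) separates as P(s) + Q(t) − 2, so its minimum is min P + min Q − 2.
P'(s) = 4(s - 2)(s + 1)(s + 4) vanishes at s ∈ {-4, -1, 2}; Q'(t) = 36t(t + 1)(t + 4) vanishes at t ∈ {-4, -1, 0}.
Local minima of P (where P''>0): P(-4)=-64, P(2)=-64. Local minima of Q: Q(-4)=-384, Q(0)=0.
So the global minimum of f is P(-4) + Q(-4) − 2 = -64 − 384 − 2 = -450, attained at (-4, -4).

-450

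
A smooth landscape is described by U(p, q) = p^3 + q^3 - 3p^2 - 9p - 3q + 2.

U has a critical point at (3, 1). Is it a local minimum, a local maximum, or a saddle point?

The mixed partial ∂²U/∂p∂q is 0, so the Hessian at any point is diag(U_pp, U_qq) = diag(6(p - 1), 6q).
At (3, 1): H = diag(12, 6).
Both eigenvalues are positive, so H is positive definite: a local minimum.

local minimum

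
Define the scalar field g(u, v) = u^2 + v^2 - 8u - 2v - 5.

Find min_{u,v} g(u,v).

-22

g(u,v) separates as P(u) + Q(v) − 5, so its minimum is min P + min Q − 5.
P'(u) = 2u - 8 vanishes at u ∈ {4}; Q'(v) = 2v - 2 vanishes at v ∈ {1}.
Local minima of P (where P''>0): P(4)=-16. Local minima of Q: Q(1)=-1.
So the global minimum of g is P(4) + Q(1) − 5 = -16 − 1 − 5 = -22, attained at (4, 1).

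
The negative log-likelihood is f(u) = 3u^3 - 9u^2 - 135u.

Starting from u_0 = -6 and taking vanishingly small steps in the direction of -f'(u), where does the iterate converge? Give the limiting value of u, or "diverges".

diverges

f'(u) = 9(u - 5)(u + 3), so f'(-6) = 297.
Gradient descent moves in the -f' direction, i.e. u is decreasing.
There is no critical point below u=-6, and f' keeps the same sign, so the iterate runs off to −∞.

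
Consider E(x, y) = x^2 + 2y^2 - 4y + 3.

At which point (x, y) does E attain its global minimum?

E(x,y) separates as P(x) + Q(y) + 3, so its minimum is min P + min Q + 3.
P'(x) = 2x vanishes at x ∈ {0}; Q'(y) = 4y - 4 vanishes at y ∈ {1}.
Local minima of P (where P''>0): P(0)=0. Local minima of Q: Q(1)=-2.
So the global minimum of E is P(0) + Q(1) + 3 = 0 − 2 + 3 = 1, attained at (0, 1).

(0, 1)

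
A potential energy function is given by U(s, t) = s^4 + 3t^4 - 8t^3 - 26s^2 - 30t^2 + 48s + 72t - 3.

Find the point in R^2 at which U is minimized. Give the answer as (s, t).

U(s,t) separates as P(s) + Q(t) − 3, so its minimum is min P + min Q − 3.
P'(s) = 4(s - 3)(s - 1)(s + 4) vanishes at s ∈ {-4, 1, 3}; Q'(t) = 12(t - 3)(t - 1)(t + 2) vanishes at t ∈ {-2, 1, 3}.
Local minima of P (where P''>0): P(-4)=-352, P(3)=-9. Local minima of Q: Q(-2)=-152, Q(3)=-27.
So the global minimum of U is P(-4) + Q(-2) − 3 = -352 − 152 − 3 = -507, attained at (-4, -2).

(-4, -2)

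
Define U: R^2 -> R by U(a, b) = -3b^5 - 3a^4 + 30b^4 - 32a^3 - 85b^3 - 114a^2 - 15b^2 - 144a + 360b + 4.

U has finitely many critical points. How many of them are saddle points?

6

U separates as a function of a plus a function of b, so ∇U=0 decouples.
∂U/∂a = -12(a + 1)(a + 3)(a + 4) = 0 at a ∈ {-4, -3, -1}; ∂U/∂b = -15(b - 4)(b - 3)(b - 2)(b + 1) = 0 at b ∈ {-1, 2, 3, 4}.
The Hessian is diagonal: diag(U_aa, U_bb). Second derivatives: U_aa(-4)=-36, U_aa(-3)=24, U_aa(-1)=-72; U_bb(-1)=900, U_bb(2)=-90, U_bb(3)=60, U_bb(4)=-150.
Saddle points occur where the two diagonal entries have opposite signs: (-4, -1), (-4, 3), (-3, 2), (-3, 4), (-1, -1), (-1, 3). Count: 6.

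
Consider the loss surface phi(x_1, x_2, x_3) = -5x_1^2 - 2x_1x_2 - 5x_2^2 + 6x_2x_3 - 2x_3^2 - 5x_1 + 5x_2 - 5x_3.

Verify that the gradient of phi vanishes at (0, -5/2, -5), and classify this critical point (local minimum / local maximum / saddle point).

∇phi = (-10x_1 - 2x_2 - 5, -2x_1 - 10x_2 + 6x_3 + 5, 6x_2 - 4x_3 - 5); substituting (0, -5/2, -5) gives ∇phi = (0, 0, 0), so (0, -5/2, -5) is indeed a critical point.
The Hessian is constant: H = [[-10, -2, 0], [-2, -10, 6], [0, 6, -4]].
Leading principal minors: Δ₁ = -10, Δ₂ = 96, Δ₃ = -24.
The minors alternate sign starting negative (−, +, −), so H is negative definite: a local maximum.

local maximum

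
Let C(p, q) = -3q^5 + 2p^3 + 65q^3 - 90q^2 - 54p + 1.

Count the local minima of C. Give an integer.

C separates as a function of p plus a function of q, so ∇C=0 decouples.
∂C/∂p = 6(p - 3)(p + 3) = 0 at p ∈ {-3, 3}; ∂C/∂q = -15q(q - 3)(q - 1)(q + 4) = 0 at q ∈ {-4, 0, 1, 3}.
The Hessian is diagonal: diag(C_pp, C_qq). Second derivatives: C_pp(-3)=-36, C_pp(3)=36; C_qq(-4)=2100, C_qq(0)=-180, C_qq(1)=150, C_qq(3)=-630.
Local minima occur where both diagonal entries positive: (3, -4), (3, 1). Count: 2.

2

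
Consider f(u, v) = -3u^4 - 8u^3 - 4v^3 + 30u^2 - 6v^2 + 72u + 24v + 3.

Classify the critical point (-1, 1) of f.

The mixed partial ∂²f/∂u∂v is 0, so the Hessian at any point is diag(f_uu, f_vv) = diag(12(-3u^2 - 4u + 5), -12(2v + 1)).
At (-1, 1): H = diag(72, -36).
The eigenvalues have opposite signs, so H is indefinite: a saddle point.

saddle point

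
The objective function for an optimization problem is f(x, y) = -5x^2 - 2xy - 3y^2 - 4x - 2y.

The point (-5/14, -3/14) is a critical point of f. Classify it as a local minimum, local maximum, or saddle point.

The Hessian of f is constant: H = [[-10, -2], [-2, -6]].
det(H) = (-10)·(-6) − (-2)² = 56.
det(H) > 0 and tr(H) = -16 < 0, so H is negative definite and the point is a local maximum.

local maximum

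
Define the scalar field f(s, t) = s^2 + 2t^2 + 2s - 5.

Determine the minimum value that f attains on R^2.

-6

f(s,t) separates as P(s) + Q(t) − 5, so its minimum is min P + min Q − 5.
P'(s) = 2s + 2 vanishes at s ∈ {-1}; Q'(t) = 4t vanishes at t ∈ {0}.
Local minima of P (where P''>0): P(-1)=-1. Local minima of Q: Q(0)=0.
So the global minimum of f is P(-1) + Q(0) − 5 = -1 + 0 − 5 = -6, attained at (-1, 0).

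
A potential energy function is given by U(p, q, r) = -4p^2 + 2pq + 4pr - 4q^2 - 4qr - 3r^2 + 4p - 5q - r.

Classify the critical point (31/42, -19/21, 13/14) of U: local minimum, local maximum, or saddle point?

The Hessian is constant: H = [[-8, 2, 4], [2, -8, -4], [4, -4, -6]].
Leading principal minors: Δ₁ = -8, Δ₂ = 60, Δ₃ = -168.
The minors alternate sign starting negative (−, +, −), so H is negative definite: a local maximum.

local maximum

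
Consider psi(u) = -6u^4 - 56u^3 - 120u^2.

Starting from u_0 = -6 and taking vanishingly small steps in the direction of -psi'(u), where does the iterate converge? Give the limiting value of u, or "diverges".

psi'(u) = -24u(u + 2)(u + 5), so psi'(-6) = 576.
Gradient descent moves in the -psi' direction, i.e. u is decreasing.
There is no critical point below u=-6, and psi' keeps the same sign, so the iterate runs off to −∞.

diverges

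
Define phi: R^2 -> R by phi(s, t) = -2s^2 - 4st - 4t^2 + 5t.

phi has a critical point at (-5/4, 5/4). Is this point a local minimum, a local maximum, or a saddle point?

local maximum

The Hessian of phi is constant: H = [[-4, -4], [-4, -8]].
det(H) = (-4)·(-8) − (-4)² = 16.
det(H) > 0 and tr(H) = -12 < 0, so H is negative definite and the point is a local maximum.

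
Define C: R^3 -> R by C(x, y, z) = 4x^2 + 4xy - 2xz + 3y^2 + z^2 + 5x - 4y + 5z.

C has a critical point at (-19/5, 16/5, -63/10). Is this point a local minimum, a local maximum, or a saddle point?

The Hessian is constant: H = [[8, 4, -2], [4, 6, 0], [-2, 0, 2]].
Leading principal minors: Δ₁ = 8, Δ₂ = 32, Δ₃ = 40.
All leading minors are positive, so H is positive definite: a local minimum.

local minimum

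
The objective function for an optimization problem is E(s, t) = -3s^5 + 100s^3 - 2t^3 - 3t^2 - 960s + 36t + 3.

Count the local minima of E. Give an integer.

2

E separates as a function of s plus a function of t, so ∇E=0 decouples.
∂E/∂s = -15(s - 4)(s - 2)(s + 2)(s + 4) = 0 at s ∈ {-4, -2, 2, 4}; ∂E/∂t = -6(t - 2)(t + 3) = 0 at t ∈ {-3, 2}.
The Hessian is diagonal: diag(E_ss, E_tt). Second derivatives: E_ss(-4)=1440, E_ss(-2)=-720, E_ss(2)=720, E_ss(4)=-1440; E_tt(-3)=30, E_tt(2)=-30.
Local minima occur where both diagonal entries positive: (-4, -3), (2, -3). Count: 2.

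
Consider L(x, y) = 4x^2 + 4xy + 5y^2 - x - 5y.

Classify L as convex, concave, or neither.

convex

L is quadratic, so its Hessian is the constant matrix H = [[8, 4], [4, 10]].
det(H) = 64, tr(H) = 18.
det(H) > 0 and tr(H) > 0, so H is positive definite everywhere: convex.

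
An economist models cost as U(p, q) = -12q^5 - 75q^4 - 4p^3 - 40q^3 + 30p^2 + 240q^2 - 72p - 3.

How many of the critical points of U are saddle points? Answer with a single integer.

4

U separates as a function of p plus a function of q, so ∇U=0 decouples.
∂U/∂p = -12(p - 3)(p - 2) = 0 at p ∈ {2, 3}; ∂U/∂q = -60q(q - 1)(q + 2)(q + 4) = 0 at q ∈ {-4, -2, 0, 1}.
The Hessian is diagonal: diag(U_pp, U_qq). Second derivatives: U_pp(2)=12, U_pp(3)=-12; U_qq(-4)=2400, U_qq(-2)=-720, U_qq(0)=480, U_qq(1)=-900.
Saddle points occur where the two diagonal entries have opposite signs: (2, -2), (2, 1), (3, -4), (3, 0). Count: 4.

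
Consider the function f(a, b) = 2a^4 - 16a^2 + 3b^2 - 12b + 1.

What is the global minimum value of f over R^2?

f(a,b) separates as P(a) + Q(b) + 1, so its minimum is min P + min Q + 1.
P'(a) = 8a(a - 2)(a + 2) vanishes at a ∈ {-2, 0, 2}; Q'(b) = 6b - 12 vanishes at b ∈ {2}.
Local minima of P (where P''>0): P(-2)=-32, P(2)=-32. Local minima of Q: Q(2)=-12.
So the global minimum of f is P(-2) + Q(2) + 1 = -32 − 12 + 1 = -43, attained at (-2, 2).

-43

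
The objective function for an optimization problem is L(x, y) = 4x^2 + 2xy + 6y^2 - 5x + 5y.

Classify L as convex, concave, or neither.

L is quadratic, so its Hessian is the constant matrix H = [[8, 2], [2, 12]].
det(H) = 92, tr(H) = 20.
det(H) > 0 and tr(H) > 0, so H is positive definite everywhere: convex.

convex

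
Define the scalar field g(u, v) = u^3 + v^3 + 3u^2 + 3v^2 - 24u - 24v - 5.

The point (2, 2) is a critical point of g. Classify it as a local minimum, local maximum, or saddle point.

The mixed partial ∂²g/∂u∂v is 0, so the Hessian at any point is diag(g_uu, g_vv) = diag(6(u + 1), 6(v + 1)).
At (2, 2): H = diag(18, 18).
Both eigenvalues are positive, so H is positive definite: a local minimum.

local minimum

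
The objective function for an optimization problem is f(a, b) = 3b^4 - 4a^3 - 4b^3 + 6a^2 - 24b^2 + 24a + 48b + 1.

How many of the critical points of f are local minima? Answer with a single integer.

2

f separates as a function of a plus a function of b, so ∇f=0 decouples.
∂f/∂a = -12(a - 2)(a + 1) = 0 at a ∈ {-1, 2}; ∂f/∂b = 12(b - 2)(b - 1)(b + 2) = 0 at b ∈ {-2, 1, 2}.
The Hessian is diagonal: diag(f_aa, f_bb). Second derivatives: f_aa(-1)=36, f_aa(2)=-36; f_bb(-2)=144, f_bb(1)=-36, f_bb(2)=48.
Local minima occur where both diagonal entries positive: (-1, -2), (-1, 2). Count: 2.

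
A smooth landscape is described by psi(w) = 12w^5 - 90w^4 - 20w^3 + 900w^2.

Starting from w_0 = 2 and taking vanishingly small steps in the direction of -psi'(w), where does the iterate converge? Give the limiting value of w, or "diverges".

0

psi'(w) = 60w(w - 5)(w - 3)(w + 2), so psi'(2) = 1440.
Gradient descent moves in the -psi' direction, i.e. w is decreasing.
The nearest critical point in that direction is w = 0, where psi'' = 1800 > 0 (a local minimum). The iterate converges there.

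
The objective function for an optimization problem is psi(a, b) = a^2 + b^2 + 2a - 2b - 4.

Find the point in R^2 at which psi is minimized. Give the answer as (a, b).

(-1, 1)

psi(a,b) separates as P(a) + Q(b) − 4, so its minimum is min P + min Q − 4.
P'(a) = 2a + 2 vanishes at a ∈ {-1}; Q'(b) = 2b - 2 vanishes at b ∈ {1}.
Local minima of P (where P''>0): P(-1)=-1. Local minima of Q: Q(1)=-1.
So the global minimum of psi is P(-1) + Q(1) − 4 = -1 − 1 − 4 = -6, attained at (-1, 1).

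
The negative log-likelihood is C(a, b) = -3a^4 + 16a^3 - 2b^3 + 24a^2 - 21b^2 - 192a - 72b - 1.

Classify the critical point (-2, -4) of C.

saddle point

The mixed partial ∂²C/∂a∂b is 0, so the Hessian at any point is diag(C_aa, C_bb) = diag(12(-3a^2 + 8a + 4), -6(2b + 7)).
At (-2, -4): H = diag(-288, 6).
The eigenvalues have opposite signs, so H is indefinite: a saddle point.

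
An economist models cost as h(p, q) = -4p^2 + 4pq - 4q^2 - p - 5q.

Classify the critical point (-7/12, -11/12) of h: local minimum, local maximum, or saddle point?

local maximum

The Hessian of h is constant: H = [[-8, 4], [4, -8]].
det(H) = (-8)·(-8) − 4² = 48.
det(H) > 0 and tr(H) = -16 < 0, so H is negative definite and the point is a local maximum.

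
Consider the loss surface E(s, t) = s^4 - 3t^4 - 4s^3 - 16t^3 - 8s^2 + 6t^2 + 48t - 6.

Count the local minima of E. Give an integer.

2

E separates as a function of s plus a function of t, so ∇E=0 decouples.
∂E/∂s = 4s(s - 4)(s + 1) = 0 at s ∈ {-1, 0, 4}; ∂E/∂t = -12(t - 1)(t + 1)(t + 4) = 0 at t ∈ {-4, -1, 1}.
The Hessian is diagonal: diag(E_ss, E_tt). Second derivatives: E_ss(-1)=20, E_ss(0)=-16, E_ss(4)=80; E_tt(-4)=-180, E_tt(-1)=72, E_tt(1)=-120.
Local minima occur where both diagonal entries positive: (-1, -1), (4, -1). Count: 2.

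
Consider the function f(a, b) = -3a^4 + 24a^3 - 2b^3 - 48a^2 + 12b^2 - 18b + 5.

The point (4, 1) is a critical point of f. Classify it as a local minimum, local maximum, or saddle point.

saddle point

The mixed partial ∂²f/∂a∂b is 0, so the Hessian at any point is diag(f_aa, f_bb) = diag(12(-3a^2 + 12a - 8), 12(-b + 2)).
At (4, 1): H = diag(-96, 12).
The eigenvalues have opposite signs, so H is indefinite: a saddle point.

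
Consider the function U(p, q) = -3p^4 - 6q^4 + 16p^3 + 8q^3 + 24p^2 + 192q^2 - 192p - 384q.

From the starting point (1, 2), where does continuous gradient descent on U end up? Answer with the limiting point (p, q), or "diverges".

U is separable, so gradient descent decouples: p follows -∂U/∂p, q follows -∂U/∂q.
∂U/∂p = -12(p - 4)(p - 2)(p + 2); at p=1 this is -108, so p increases.
∂U/∂q = -24(q - 4)(q - 1)(q + 4); at q=2 this is 288, so q decreases.
p converges to its nearest critical value 2 (a local min of the p-part); q converges to 1. The iterate converges to (2, 1).

(2, 1)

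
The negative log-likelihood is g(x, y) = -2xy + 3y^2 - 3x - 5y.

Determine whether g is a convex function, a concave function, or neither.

g is quadratic, so its Hessian is the constant matrix H = [[0, -2], [-2, 6]].
det(H) = -4, tr(H) = 6.
det(H) < 0, so H is indefinite: neither convex nor concave.

neither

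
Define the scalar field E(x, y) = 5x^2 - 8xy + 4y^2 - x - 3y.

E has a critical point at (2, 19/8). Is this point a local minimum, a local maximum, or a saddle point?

local minimum

The Hessian of E is constant: H = [[10, -8], [-8, 8]].
det(H) = 10·8 − (-8)² = 16.
det(H) > 0 and tr(H) = 18 > 0, so H is positive definite and the point is a local minimum.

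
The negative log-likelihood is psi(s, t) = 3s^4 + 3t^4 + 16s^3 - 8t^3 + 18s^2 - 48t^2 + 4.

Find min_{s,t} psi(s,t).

psi(s,t) separates as P(s) + Q(t) + 4, so its minimum is min P + min Q + 4.
P'(s) = 12s(s + 1)(s + 3) vanishes at s ∈ {-3, -1, 0}; Q'(t) = 12t(t - 4)(t + 2) vanishes at t ∈ {-2, 0, 4}.
Local minima of P (where P''>0): P(-3)=-27, P(0)=0. Local minima of Q: Q(-2)=-80, Q(4)=-512.
So the global minimum of psi is P(-3) + Q(4) + 4 = -27 − 512 + 4 = -535, attained at (-3, 4).

-535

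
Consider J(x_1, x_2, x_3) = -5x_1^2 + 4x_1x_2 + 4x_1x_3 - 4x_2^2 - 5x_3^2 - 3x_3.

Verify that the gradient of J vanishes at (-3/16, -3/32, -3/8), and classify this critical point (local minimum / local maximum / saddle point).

∇J = (-10x_1 + 4x_2 + 4x_3, 4x_1 - 8x_2, 4x_1 - 10x_3 - 3); substituting (-3/16, -3/32, -3/8) gives ∇J = (0, 0, 0), so (-3/16, -3/32, -3/8) is indeed a critical point.
The Hessian is constant: H = [[-10, 4, 4], [4, -8, 0], [4, 0, -10]].
Leading principal minors: Δ₁ = -10, Δ₂ = 64, Δ₃ = -512.
The minors alternate sign starting negative (−, +, −), so H is negative definite: a local maximum.

local maximum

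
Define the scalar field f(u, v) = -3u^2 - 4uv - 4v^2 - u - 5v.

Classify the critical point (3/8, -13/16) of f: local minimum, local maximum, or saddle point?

The Hessian of f is constant: H = [[-6, -4], [-4, -8]].
det(H) = (-6)·(-8) − (-4)² = 32.
det(H) > 0 and tr(H) = -14 < 0, so H is negative definite and the point is a local maximum.

local maximum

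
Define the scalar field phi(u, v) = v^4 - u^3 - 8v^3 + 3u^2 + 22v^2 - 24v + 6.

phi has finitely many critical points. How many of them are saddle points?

3

phi separates as a function of u plus a function of v, so ∇phi=0 decouples.
∂phi/∂u = -3u(u - 2) = 0 at u ∈ {0, 2}; ∂phi/∂v = 4(v - 3)(v - 2)(v - 1) = 0 at v ∈ {1, 2, 3}.
The Hessian is diagonal: diag(phi_uu, phi_vv). Second derivatives: phi_uu(0)=6, phi_uu(2)=-6; phi_vv(1)=8, phi_vv(2)=-4, phi_vv(3)=8.
Saddle points occur where the two diagonal entries have opposite signs: (0, 2), (2, 1), (2, 3). Count: 3.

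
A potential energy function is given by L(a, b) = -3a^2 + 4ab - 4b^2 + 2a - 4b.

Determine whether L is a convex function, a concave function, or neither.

L is quadratic, so its Hessian is the constant matrix H = [[-6, 4], [4, -8]].
det(H) = 32, tr(H) = -14.
det(H) > 0 and tr(H) < 0, so H is negative definite everywhere: concave.

concave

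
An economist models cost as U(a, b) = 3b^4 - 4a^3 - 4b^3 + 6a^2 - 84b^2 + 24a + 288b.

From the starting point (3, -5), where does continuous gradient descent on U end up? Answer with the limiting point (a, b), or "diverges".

U is separable, so gradient descent decouples: a follows -∂U/∂a, b follows -∂U/∂b.
∂U/∂a = -12(a - 2)(a + 1); at a=3 this is -48, so a increases.
∂U/∂b = 12(b - 3)(b - 2)(b + 4); at b=-5 this is -672, so b increases.
The a-coordinate has no critical point in that direction and runs off to infinity.

diverges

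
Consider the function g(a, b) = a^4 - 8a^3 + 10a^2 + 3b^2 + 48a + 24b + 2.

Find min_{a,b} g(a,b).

g(a,b) separates as P(a) + Q(b) + 2, so its minimum is min P + min Q + 2.
P'(a) = 4(a - 4)(a - 3)(a + 1) vanishes at a ∈ {-1, 3, 4}; Q'(b) = 6b + 24 vanishes at b ∈ {-4}.
Local minima of P (where P''>0): P(-1)=-29, P(4)=96. Local minima of Q: Q(-4)=-48.
So the global minimum of g is P(-1) + Q(-4) + 2 = -29 − 48 + 2 = -75, attained at (-1, -4).

-75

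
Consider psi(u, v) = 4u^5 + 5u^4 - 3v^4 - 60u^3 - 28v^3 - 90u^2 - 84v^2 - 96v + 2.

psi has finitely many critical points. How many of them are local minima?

2

psi separates as a function of u plus a function of v, so ∇psi=0 decouples.
∂psi/∂u = 20u(u - 3)(u + 1)(u + 3) = 0 at u ∈ {-3, -1, 0, 3}; ∂psi/∂v = -12(v + 1)(v + 2)(v + 4) = 0 at v ∈ {-4, -2, -1}.
The Hessian is diagonal: diag(psi_uu, psi_vv). Second derivatives: psi_uu(-3)=-720, psi_uu(-1)=160, psi_uu(0)=-180, psi_uu(3)=1440; psi_vv(-4)=-72, psi_vv(-2)=24, psi_vv(-1)=-36.
Local minima occur where both diagonal entries positive: (-1, -2), (3, -2). Count: 2.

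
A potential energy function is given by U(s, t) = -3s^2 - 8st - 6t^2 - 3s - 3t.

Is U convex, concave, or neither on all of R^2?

U is quadratic, so its Hessian is the constant matrix H = [[-6, -8], [-8, -12]].
det(H) = 8, tr(H) = -18.
det(H) > 0 and tr(H) < 0, so H is negative definite everywhere: concave.

concave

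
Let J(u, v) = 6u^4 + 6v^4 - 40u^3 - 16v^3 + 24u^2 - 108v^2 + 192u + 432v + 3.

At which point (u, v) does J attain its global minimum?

(-1, -3)

J(u,v) separates as P(u) + Q(v) + 3, so its minimum is min P + min Q + 3.
P'(u) = 24(u - 4)(u - 2)(u + 1) vanishes at u ∈ {-1, 2, 4}; Q'(v) = 24(v - 3)(v - 2)(v + 3) vanishes at v ∈ {-3, 2, 3}.
Local minima of P (where P''>0): P(-1)=-122, P(4)=128. Local minima of Q: Q(-3)=-1350, Q(3)=378.
So the global minimum of J is P(-1) + Q(-3) + 3 = -122 − 1350 + 3 = -1469, attained at (-1, -3).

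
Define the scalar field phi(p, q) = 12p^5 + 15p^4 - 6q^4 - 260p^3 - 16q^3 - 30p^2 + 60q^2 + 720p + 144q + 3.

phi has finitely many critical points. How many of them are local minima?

2

phi separates as a function of p plus a function of q, so ∇phi=0 decouples.
∂phi/∂p = 60(p - 3)(p - 1)(p + 1)(p + 4) = 0 at p ∈ {-4, -1, 1, 3}; ∂phi/∂q = -24(q - 2)(q + 1)(q + 3) = 0 at q ∈ {-3, -1, 2}.
The Hessian is diagonal: diag(phi_pp, phi_qq). Second derivatives: phi_pp(-4)=-6300, phi_pp(-1)=1440, phi_pp(1)=-1200, phi_pp(3)=3360; phi_qq(-3)=-240, phi_qq(-1)=144, phi_qq(2)=-360.
Local minima occur where both diagonal entries positive: (-1, -1), (3, -1). Count: 2.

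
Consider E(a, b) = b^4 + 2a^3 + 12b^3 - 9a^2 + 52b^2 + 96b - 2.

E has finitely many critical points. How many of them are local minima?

E separates as a function of a plus a function of b, so ∇E=0 decouples.
∂E/∂a = 6a(a - 3) = 0 at a ∈ {0, 3}; ∂E/∂b = 4(b + 2)(b + 3)(b + 4) = 0 at b ∈ {-4, -3, -2}.
The Hessian is diagonal: diag(E_aa, E_bb). Second derivatives: E_aa(0)=-18, E_aa(3)=18; E_bb(-4)=8, E_bb(-3)=-4, E_bb(-2)=8.
Local minima occur where both diagonal entries positive: (3, -4), (3, -2). Count: 2.

2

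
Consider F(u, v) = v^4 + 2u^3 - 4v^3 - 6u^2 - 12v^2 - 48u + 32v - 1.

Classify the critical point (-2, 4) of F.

saddle point

The mixed partial ∂²F/∂u∂v is 0, so the Hessian at any point is diag(F_uu, F_vv) = diag(12(u - 1), 12(v^2 - 2v - 2)).
At (-2, 4): H = diag(-36, 72).
The eigenvalues have opposite signs, so H is indefinite: a saddle point.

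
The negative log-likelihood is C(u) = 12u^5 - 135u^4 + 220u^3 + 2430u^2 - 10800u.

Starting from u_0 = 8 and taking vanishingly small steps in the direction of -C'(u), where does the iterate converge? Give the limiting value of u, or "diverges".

C'(u) = 60(u - 5)(u - 4)(u - 3)(u + 3), so C'(8) = 39600.
Gradient descent moves in the -C' direction, i.e. u is decreasing.
The nearest critical point in that direction is u = 5, where C'' = 960 > 0 (a local minimum). The iterate converges there.

5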